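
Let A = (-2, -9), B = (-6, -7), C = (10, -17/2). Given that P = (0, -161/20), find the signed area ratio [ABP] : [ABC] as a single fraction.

[ABC] = ½·((-2)·(-7−(-17/2)) + (-6)·(-17/2−(-9)) + 10·(-9−(-7))) = ½·(-3 − 3 − 20) = -13.
[ABP] = ½·((-2)·(-7−(-161/20)) + (-6)·(-161/20−(-9)) + 0·(-9−(-7))) = ½·(-21/10 − 57/10 + 0) = -39/10, so the ratio is (-39/10)/(-13) = 3/10.

3/10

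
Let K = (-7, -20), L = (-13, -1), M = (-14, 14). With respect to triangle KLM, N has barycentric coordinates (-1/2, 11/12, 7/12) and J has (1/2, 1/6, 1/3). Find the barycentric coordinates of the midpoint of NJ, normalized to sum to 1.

(0, 13/24, 11/24)

Since both coordinate triples sum to 1, the midpoint's barycentrics are the componentwise average.
(-1/2+1/2)/2 = 0; similarly 13/24 and 11/24.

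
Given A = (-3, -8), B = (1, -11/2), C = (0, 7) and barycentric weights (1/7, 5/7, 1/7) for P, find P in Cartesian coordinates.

P = (1/7)·A + (5/7)·B + (1/7)·C.
x-coordinate: (1/7)·(-3) + (5/7)·1 + (1/7)·0 = 2/7.
y-coordinate: (1/7)·(-8) + (5/7)·(-11/2) + (1/7)·7 = -57/14.

(2/7, -57/14)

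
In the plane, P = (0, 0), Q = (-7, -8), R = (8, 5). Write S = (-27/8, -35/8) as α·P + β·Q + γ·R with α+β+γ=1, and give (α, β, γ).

Signed area of the reference triangle: [PQR] = ½·(0·(-8−5) + (-7)·(5−0) + 8·(0−(-8))) = ½·(0 − 35 + 64) = 29/2.
[SQR] = ½·((-27/8)·(-8−5) + (-7)·(5−(-35/8)) + 8·(-35/8−(-8))) = ½·(351/8 − 525/8 + 29) = 29/8, so the P-coordinate is (29/8)/(29/2) = 1/4.
[PSR] = ½·(0·(-35/8−5) + (-27/8)·(5−0) + 8·(0−(-35/8))) = ½·(0 − 135/8 + 35) = 145/16, so the Q-coordinate is 5/8.
[PQS] = ½·(0·(-8−(-35/8)) + (-7)·(-35/8−0) + (-27/8)·(0−(-8))) = ½·(0 + 245/8 − 27) = 29/16, so the R-coordinate is 1/8.

(1/4, 5/8, 1/8)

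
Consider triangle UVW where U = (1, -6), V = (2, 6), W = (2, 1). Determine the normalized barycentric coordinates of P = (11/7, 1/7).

(3/7, 3/7, 1/7)

Signed area of the reference triangle: [UVW] = ½·(1·(6−1) + 2·(1−(-6)) + 2·(-6−6)) = ½·(5 + 14 − 24) = -5/2.
[PVW] = ½·((11/7)·(6−1) + 2·(1−(1/7)) + 2·(1/7−6)) = ½·(55/7 + 12/7 − 82/7) = -15/14, so the U-coordinate is (-15/14)/(-5/2) = 3/7.
[UPW] = ½·(1·(1/7−1) + (11/7)·(1−(-6)) + 2·(-6−(1/7))) = ½·(-6/7 + 11 − 86/7) = -15/14, so the V-coordinate is 3/7.
[UVP] = ½·(1·(6−(1/7)) + 2·(1/7−(-6)) + (11/7)·(-6−6)) = ½·(41/7 + 86/7 − 132/7) = -5/14, so the W-coordinate is 1/7.
Check: 3/7 + 3/7 + 1/7 = 1.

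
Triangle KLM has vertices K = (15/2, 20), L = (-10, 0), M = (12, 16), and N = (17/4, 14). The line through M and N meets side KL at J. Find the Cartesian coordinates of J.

(5/3, 40/3)

Barycentric coordinates of N with respect to KLM: (1/2, 1/4, 1/4).
On side KL the M-coordinate is zero; dropping N's M-weight 1/4 and renormalizing the remaining 1/2 : 1/4 gives weights 2/3, 1/3 on K, L.
J = (2/3)·(15/2, 20) + (1/3)·(-10, 0) = (5/3, 40/3).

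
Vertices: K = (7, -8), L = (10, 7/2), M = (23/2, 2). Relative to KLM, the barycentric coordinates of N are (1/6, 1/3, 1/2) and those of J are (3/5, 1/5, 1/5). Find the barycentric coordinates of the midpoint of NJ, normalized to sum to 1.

(23/60, 4/15, 7/20)

Since both coordinate triples sum to 1, the midpoint's barycentrics are the componentwise average.
(1/6+3/5)/2 = 23/60; similarly 4/15 and 7/20.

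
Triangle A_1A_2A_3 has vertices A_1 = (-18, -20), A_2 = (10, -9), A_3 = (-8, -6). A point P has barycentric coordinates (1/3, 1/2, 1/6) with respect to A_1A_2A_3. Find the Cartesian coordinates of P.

P = (1/3)·A_1 + (1/2)·A_2 + (1/6)·A_3.
x-coordinate: (1/3)·(-18) + (1/2)·10 + (1/6)·(-8) = -7/3.
y-coordinate: (1/3)·(-20) + (1/2)·(-9) + (1/6)·(-6) = -73/6.

(-7/3, -73/6)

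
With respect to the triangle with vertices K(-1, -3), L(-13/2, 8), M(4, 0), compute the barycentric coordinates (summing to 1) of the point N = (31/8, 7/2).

Signed area of the reference triangle: [KLM] = ½·((-1)·(8−0) + (-13/2)·(0−(-3)) + 4·(-3−8)) = ½·(-8 − 39/2 − 44) = -143/4.
[NLM] = ½·((31/8)·(8−0) + (-13/2)·(0−(7/2)) + 4·(7/2−8)) = ½·(31 + 91/4 − 18) = 143/8, so the K-coordinate is (143/8)/(-143/4) = -1/2.
[KNM] = ½·((-1)·(7/2−0) + (31/8)·(0−(-3)) + 4·(-3−(7/2))) = ½·(-7/2 + 93/8 − 26) = -143/16, so the L-coordinate is 1/4.
[KLN] = ½·((-1)·(8−(7/2)) + (-13/2)·(7/2−(-3)) + (31/8)·(-3−8)) = ½·(-9/2 − 169/4 − 341/8) = -715/16, so the M-coordinate is 5/4.
Check: -1/2 + 1/4 + 5/4 = 1.

(-1/2, 1/4, 5/4)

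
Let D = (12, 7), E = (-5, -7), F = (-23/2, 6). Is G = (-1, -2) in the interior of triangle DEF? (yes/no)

Barycentric coordinates of G: (13/48, 397/624, 29/312).
The three coordinates are positive, positive, positive; a point is interior exactly when all three are positive.

yes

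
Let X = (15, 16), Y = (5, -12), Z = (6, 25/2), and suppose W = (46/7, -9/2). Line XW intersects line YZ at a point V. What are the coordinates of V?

Barycentric coordinates of W with respect to XYZ: (1/7, 5/7, 1/7).
On side YZ the X-coordinate is zero; dropping W's X-weight 1/7 and renormalizing the remaining 5/7 : 1/7 gives weights 5/6, 1/6 on Y, Z.
V = (5/6)·(5, -12) + (1/6)·(6, 25/2) = (31/6, -95/12).

(31/6, -95/12)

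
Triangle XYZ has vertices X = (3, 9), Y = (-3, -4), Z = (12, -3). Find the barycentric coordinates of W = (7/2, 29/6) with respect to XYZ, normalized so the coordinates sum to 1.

Signed area of the reference triangle: [XYZ] = ½·(3·(-4−(-3)) + (-3)·(-3−9) + 12·(9−(-4))) = ½·(-3 + 36 + 156) = 189/2.
[WYZ] = ½·((7/2)·(-4−(-3)) + (-3)·(-3−(29/6)) + 12·(29/6−(-4))) = ½·(-7/2 + 47/2 + 106) = 63, so the X-coordinate is 63/(189/2) = 2/3.
[XWZ] = ½·(3·(29/6−(-3)) + (7/2)·(-3−9) + 12·(9−(29/6))) = ½·(47/2 − 42 + 50) = 63/4, so the Y-coordinate is 1/6.
[XYW] = ½·(3·(-4−(29/6)) + (-3)·(29/6−9) + (7/2)·(9−(-4))) = ½·(-53/2 + 25/2 + 91/2) = 63/4, so the Z-coordinate is 1/6.

(2/3, 1/6, 1/6)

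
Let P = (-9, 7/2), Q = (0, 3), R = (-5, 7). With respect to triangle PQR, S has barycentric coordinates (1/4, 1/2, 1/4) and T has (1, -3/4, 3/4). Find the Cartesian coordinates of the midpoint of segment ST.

(-65/8, 85/16)

Barycentric coordinates of the midpoint are the average: (5/8, -1/8, 1/2).
Converting: (5/8)·P + (-1/8)·Q + (1/2)·R = (-65/8, 85/16).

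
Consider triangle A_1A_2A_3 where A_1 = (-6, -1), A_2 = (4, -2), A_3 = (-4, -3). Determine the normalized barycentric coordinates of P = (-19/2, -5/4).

Signed area of the reference triangle: [A_1A_2A_3] = ½·((-6)·(-2−(-3)) + 4·(-3−(-1)) + (-4)·(-1−(-2))) = ½·(-6 − 8 − 4) = -9.
[PA_2A_3] = ½·((-19/2)·(-2−(-3)) + 4·(-3−(-5/4)) + (-4)·(-5/4−(-2))) = ½·(-19/2 − 7 − 3) = -39/4, so the A_1-coordinate is (-39/4)/(-9) = 13/12.
[A_1PA_3] = ½·((-6)·(-5/4−(-3)) + (-19/2)·(-3−(-1)) + (-4)·(-1−(-5/4))) = ½·(-21/2 + 19 − 1) = 15/4, so the A_2-coordinate is -5/12.
[A_1A_2P] = ½·((-6)·(-2−(-5/4)) + 4·(-5/4−(-1)) + (-19/2)·(-1−(-2))) = ½·(9/2 − 1 − 19/2) = -3, so the A_3-coordinate is 1/3.
Check: 13/12 − 5/12 + 1/3 = 1.

(13/12, -5/12, 1/3)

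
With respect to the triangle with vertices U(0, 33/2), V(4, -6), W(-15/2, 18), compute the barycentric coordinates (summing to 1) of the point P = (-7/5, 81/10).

Signed area of the reference triangle: [UVW] = ½·(0·(-6−18) + 4·(18−(33/2)) + (-15/2)·(33/2−(-6))) = ½·(0 + 6 − 675/4) = -651/8.
[PVW] = ½·((-7/5)·(-6−18) + 4·(18−(81/10)) + (-15/2)·(81/10−(-6))) = ½·(168/5 + 198/5 − 423/4) = -651/40, so the U-coordinate is (-651/40)/(-651/8) = 1/5.
[UPW] = ½·(0·(81/10−18) + (-7/5)·(18−(33/2)) + (-15/2)·(33/2−(81/10))) = ½·(0 − 21/10 − 63) = -651/20, so the V-coordinate is 2/5.
[UVP] = ½·(0·(-6−(81/10)) + 4·(81/10−(33/2)) + (-7/5)·(33/2−(-6))) = ½·(0 − 168/5 − 63/2) = -651/20, so the W-coordinate is 2/5.
Check: 1/5 + 2/5 + 2/5 = 1.

(1/5, 2/5, 2/5)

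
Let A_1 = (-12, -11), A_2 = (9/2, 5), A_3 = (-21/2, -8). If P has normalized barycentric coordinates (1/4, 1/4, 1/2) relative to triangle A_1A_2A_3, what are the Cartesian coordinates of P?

(-57/8, -11/2)

P = (1/4)·A_1 + (1/4)·A_2 + (1/2)·A_3.
x-coordinate: (1/4)·(-12) + (1/4)·(9/2) + (1/2)·(-21/2) = -57/8.
y-coordinate: (1/4)·(-11) + (1/4)·5 + (1/2)·(-8) = -11/2.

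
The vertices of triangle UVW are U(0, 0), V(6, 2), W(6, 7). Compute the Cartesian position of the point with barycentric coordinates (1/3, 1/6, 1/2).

P = (1/3)·U + (1/6)·V + (1/2)·W.
x-coordinate: (1/3)·0 + (1/6)·6 + (1/2)·6 = 4.
y-coordinate: (1/3)·0 + (1/6)·2 + (1/2)·7 = 23/6.

(4, 23/6)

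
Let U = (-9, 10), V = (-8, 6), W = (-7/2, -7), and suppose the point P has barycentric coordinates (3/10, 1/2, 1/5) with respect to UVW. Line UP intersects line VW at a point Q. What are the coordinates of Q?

(-47/7, 16/7)

Line UP meets VW where the U-coordinate vanishes; zeroing P's U-weight and renormalizing leaves V, W-weights 1/2 : 1/5 → (5/7, 2/7).
So Q = (5/7)·V + (2/7)·W = (-47/7, 16/7).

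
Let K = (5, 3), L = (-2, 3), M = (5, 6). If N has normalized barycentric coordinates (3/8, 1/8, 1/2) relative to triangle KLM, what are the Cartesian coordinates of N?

(33/8, 9/2)

N = (3/8)·K + (1/8)·L + (1/2)·M.
x-coordinate: (3/8)·5 + (1/8)·(-2) + (1/2)·5 = 33/8.
y-coordinate: (3/8)·3 + (1/8)·3 + (1/2)·6 = 9/2.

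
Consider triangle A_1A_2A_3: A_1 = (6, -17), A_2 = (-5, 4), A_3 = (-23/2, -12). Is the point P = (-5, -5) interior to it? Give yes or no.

yes

Barycentric coordinates of P: (117/625, 62/125, 198/625).
The three coordinates are positive, positive, positive; a point is interior exactly when all three are positive.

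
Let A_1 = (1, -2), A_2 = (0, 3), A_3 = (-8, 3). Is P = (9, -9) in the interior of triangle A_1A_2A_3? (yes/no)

Barycentric coordinates of P: (12/5, -23/40, -33/40).
The three coordinates are positive, negative, negative; a point is interior exactly when all three are positive.

no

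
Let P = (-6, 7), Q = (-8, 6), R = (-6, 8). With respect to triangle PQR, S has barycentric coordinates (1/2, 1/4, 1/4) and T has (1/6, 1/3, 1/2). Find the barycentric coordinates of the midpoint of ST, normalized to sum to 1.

Since both coordinate triples sum to 1, the midpoint's barycentrics are the componentwise average.
(1/2+1/6)/2 = 1/3; similarly 7/24 and 3/8.

(1/3, 7/24, 3/8)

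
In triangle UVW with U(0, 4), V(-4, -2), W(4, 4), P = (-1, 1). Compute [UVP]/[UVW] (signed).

1/4

[UVW] = ½·(0·(-2−4) + (-4)·(4−4) + 4·(4−(-2))) = ½·(0 + 0 + 24) = 12.
[UVP] = ½·(0·(-2−1) + (-4)·(1−4) + (-1)·(4−(-2))) = ½·(0 + 12 − 6) = 3, so the ratio is 3/12 = 1/4.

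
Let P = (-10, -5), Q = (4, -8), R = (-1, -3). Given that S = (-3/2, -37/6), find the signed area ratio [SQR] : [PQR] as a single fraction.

[PQR] = ½·((-10)·(-8−(-3)) + 4·(-3−(-5)) + (-1)·(-5−(-8))) = ½·(50 + 8 − 3) = 55/2.
[SQR] = ½·((-3/2)·(-8−(-3)) + 4·(-3−(-37/6)) + (-1)·(-37/6−(-8))) = ½·(15/2 + 38/3 − 11/6) = 55/6, so the ratio is (55/6)/(55/2) = 1/3.

1/3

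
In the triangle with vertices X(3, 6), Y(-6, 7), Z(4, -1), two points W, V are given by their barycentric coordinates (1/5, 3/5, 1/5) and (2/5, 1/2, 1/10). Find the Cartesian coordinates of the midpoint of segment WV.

Barycentric coordinates of the midpoint are the average: (3/10, 11/20, 3/20).
Converting: (3/10)·X + (11/20)·Y + (3/20)·Z = (-9/5, 11/2).

(-9/5, 11/2)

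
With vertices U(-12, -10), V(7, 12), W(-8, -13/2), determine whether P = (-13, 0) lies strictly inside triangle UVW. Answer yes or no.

no

Barycentric coordinates of P: (380/43, 87/43, -424/43).
The three coordinates are positive, positive, negative; a point is interior exactly when all three are positive.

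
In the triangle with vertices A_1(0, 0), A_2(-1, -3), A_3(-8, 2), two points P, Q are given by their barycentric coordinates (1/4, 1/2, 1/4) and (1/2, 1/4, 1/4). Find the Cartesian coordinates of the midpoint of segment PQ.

(-19/8, -5/8)

Barycentric coordinates of the midpoint are the average: (3/8, 3/8, 1/4).
Converting: (3/8)·A_1 + (3/8)·A_2 + (1/4)·A_3 = (-19/8, -5/8).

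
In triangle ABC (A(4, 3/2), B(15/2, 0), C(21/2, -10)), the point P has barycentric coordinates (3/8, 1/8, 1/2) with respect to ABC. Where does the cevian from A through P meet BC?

Line AP meets BC where the A-coordinate vanishes; zeroing P's A-weight and renormalizing leaves B, C-weights 1/8 : 1/2 → (1/5, 4/5).
So Q = (1/5)·B + (4/5)·C = (99/10, -8).

(99/10, -8)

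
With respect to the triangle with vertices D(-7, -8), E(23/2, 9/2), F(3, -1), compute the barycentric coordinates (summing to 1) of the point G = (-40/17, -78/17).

Signed area of the reference triangle: [DEF] = ½·((-7)·(9/2−(-1)) + (23/2)·(-1−(-8)) + 3·(-8−(9/2))) = ½·(-77/2 + 161/2 − 75/2) = 9/4.
[GEF] = ½·((-40/17)·(9/2−(-1)) + (23/2)·(-1−(-78/17)) + 3·(-78/17−(9/2))) = ½·(-220/17 + 1403/34 − 927/34) = 9/17, so the D-coordinate is (9/17)/(9/4) = 4/17.
[DGF] = ½·((-7)·(-78/17−(-1)) + (-40/17)·(-1−(-8)) + 3·(-8−(-78/17))) = ½·(427/17 − 280/17 − 174/17) = -27/34, so the E-coordinate is -6/17.
[DEG] = ½·((-7)·(9/2−(-78/17)) + (23/2)·(-78/17−(-8)) + (-40/17)·(-8−(9/2))) = ½·(-2163/34 + 667/17 + 500/17) = 171/68, so the F-coordinate is 19/17.
Check: 4/17 − 6/17 + 19/17 = 1.

(4/17, -6/17, 19/17)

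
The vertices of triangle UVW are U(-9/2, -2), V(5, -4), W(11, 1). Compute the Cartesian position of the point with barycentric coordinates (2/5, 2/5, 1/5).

P = (2/5)·U + (2/5)·V + (1/5)·W.
x-coordinate: (2/5)·(-9/2) + (2/5)·5 + (1/5)·11 = 12/5.
y-coordinate: (2/5)·(-2) + (2/5)·(-4) + (1/5)·1 = -11/5.

(12/5, -11/5)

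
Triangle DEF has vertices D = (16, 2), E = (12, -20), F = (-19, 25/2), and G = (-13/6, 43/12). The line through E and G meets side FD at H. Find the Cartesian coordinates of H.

Barycentric coordinates of G with respect to DEF: (1/3, 1/6, 1/2).
On side FD the E-coordinate is zero; dropping G's E-weight 1/6 and renormalizing the remaining 1/2 : 1/3 gives weights 3/5, 2/5 on F, D.
H = (3/5)·(-19, 25/2) + (2/5)·(16, 2) = (-5, 83/10).

(-5, 83/10)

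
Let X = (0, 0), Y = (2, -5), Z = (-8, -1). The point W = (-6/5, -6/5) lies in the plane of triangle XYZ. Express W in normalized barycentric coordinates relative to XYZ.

Signed area of the reference triangle: [XYZ] = ½·(0·(-5−(-1)) + 2·(-1−0) + (-8)·(0−(-5))) = ½·(0 − 2 − 40) = -21.
[WYZ] = ½·((-6/5)·(-5−(-1)) + 2·(-1−(-6/5)) + (-8)·(-6/5−(-5))) = ½·(24/5 + 2/5 − 152/5) = -63/5, so the X-coordinate is (-63/5)/(-21) = 3/5.
[XWZ] = ½·(0·(-6/5−(-1)) + (-6/5)·(-1−0) + (-8)·(0−(-6/5))) = ½·(0 + 6/5 − 48/5) = -21/5, so the Y-coordinate is 1/5.
[XYW] = ½·(0·(-5−(-6/5)) + 2·(-6/5−0) + (-6/5)·(0−(-5))) = ½·(0 − 12/5 − 6) = -21/5, so the Z-coordinate is 1/5.

(3/5, 1/5, 1/5)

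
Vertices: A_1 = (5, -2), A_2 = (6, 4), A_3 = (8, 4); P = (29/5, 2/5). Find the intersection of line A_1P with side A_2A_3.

Barycentric coordinates of P with respect to A_1A_2A_3: (3/5, 1/5, 1/5).
On side A_2A_3 the A_1-coordinate is zero; dropping P's A_1-weight 3/5 and renormalizing the remaining 1/5 : 1/5 gives weights 1/2, 1/2 on A_2, A_3.
Q = (1/2)·(6, 4) + (1/2)·(8, 4) = (7, 4).

(7, 4)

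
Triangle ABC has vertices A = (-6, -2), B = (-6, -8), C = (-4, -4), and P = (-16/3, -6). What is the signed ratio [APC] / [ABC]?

5/9

[ABC] = ½·((-6)·(-8−(-4)) + (-6)·(-4−(-2)) + (-4)·(-2−(-8))) = ½·(24 + 12 − 24) = 6.
[APC] = ½·((-6)·(-6−(-4)) + (-16/3)·(-4−(-2)) + (-4)·(-2−(-6))) = ½·(12 + 32/3 − 16) = 10/3, so the ratio is (10/3)/6 = 5/9.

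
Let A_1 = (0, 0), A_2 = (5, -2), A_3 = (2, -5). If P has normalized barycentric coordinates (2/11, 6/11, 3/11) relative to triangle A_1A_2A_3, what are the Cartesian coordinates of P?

(36/11, -27/11)

P = (2/11)·A_1 + (6/11)·A_2 + (3/11)·A_3.
x-coordinate: (2/11)·0 + (6/11)·5 + (3/11)·2 = 36/11.
y-coordinate: (2/11)·0 + (6/11)·(-2) + (3/11)·(-5) = -27/11.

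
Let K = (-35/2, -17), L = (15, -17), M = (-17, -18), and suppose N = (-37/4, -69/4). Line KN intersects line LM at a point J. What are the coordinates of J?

(-1, -35/2)

Barycentric coordinates of N with respect to KLM: (1/2, 1/4, 1/4).
On side LM the K-coordinate is zero; dropping N's K-weight 1/2 and renormalizing the remaining 1/4 : 1/4 gives weights 1/2, 1/2 on L, M.
J = (1/2)·(15, -17) + (1/2)·(-17, -18) = (-1, -35/2).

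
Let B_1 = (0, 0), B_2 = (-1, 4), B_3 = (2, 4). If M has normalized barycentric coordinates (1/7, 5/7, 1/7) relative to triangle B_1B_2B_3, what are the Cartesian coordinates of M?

(-3/7, 24/7)

M = (1/7)·B_1 + (5/7)·B_2 + (1/7)·B_3.
x-coordinate: (1/7)·0 + (5/7)·(-1) + (1/7)·2 = -3/7.
y-coordinate: (1/7)·0 + (5/7)·4 + (1/7)·4 = 24/7.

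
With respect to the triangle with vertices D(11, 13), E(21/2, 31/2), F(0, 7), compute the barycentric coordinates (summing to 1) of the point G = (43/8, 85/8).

(1/4, 1/4, 1/2)

Signed area of the reference triangle: [DEF] = ½·(11·(31/2−7) + (21/2)·(7−13) + 0·(13−(31/2))) = ½·(187/2 − 63 + 0) = 61/4.
[GEF] = ½·((43/8)·(31/2−7) + (21/2)·(7−(85/8)) + 0·(85/8−(31/2))) = ½·(731/16 − 609/16 + 0) = 61/16, so the D-coordinate is (61/16)/(61/4) = 1/4.
[DGF] = ½·(11·(85/8−7) + (43/8)·(7−13) + 0·(13−(85/8))) = ½·(319/8 − 129/4 + 0) = 61/16, so the E-coordinate is 1/4.
[DEG] = ½·(11·(31/2−(85/8)) + (21/2)·(85/8−13) + (43/8)·(13−(31/2))) = ½·(429/8 − 399/16 − 215/16) = 61/8, so the F-coordinate is 1/2.
Check: 1/4 + 1/4 + 1/2 = 1.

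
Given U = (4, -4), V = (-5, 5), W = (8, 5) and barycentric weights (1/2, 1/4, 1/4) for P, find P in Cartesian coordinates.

(11/4, 1/2)

P = (1/2)·U + (1/4)·V + (1/4)·W.
x-coordinate: (1/2)·4 + (1/4)·(-5) + (1/4)·8 = 11/4.
y-coordinate: (1/2)·(-4) + (1/4)·5 + (1/4)·5 = 1/2.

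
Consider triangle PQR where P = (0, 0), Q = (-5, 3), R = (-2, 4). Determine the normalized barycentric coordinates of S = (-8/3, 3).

(1/6, 1/3, 1/2)

Signed area of the reference triangle: [PQR] = ½·(0·(3−4) + (-5)·(4−0) + (-2)·(0−3)) = ½·(0 − 20 + 6) = -7.
[SQR] = ½·((-8/3)·(3−4) + (-5)·(4−3) + (-2)·(3−3)) = ½·(8/3 − 5 + 0) = -7/6, so the P-coordinate is (-7/6)/(-7) = 1/6.
[PSR] = ½·(0·(3−4) + (-8/3)·(4−0) + (-2)·(0−3)) = ½·(0 − 32/3 + 6) = -7/3, so the Q-coordinate is 1/3.
[PQS] = ½·(0·(3−3) + (-5)·(3−0) + (-8/3)·(0−3)) = ½·(0 − 15 + 8) = -7/2, so the R-coordinate is 1/2.
Check: 1/6 + 1/3 + 1/2 = 1.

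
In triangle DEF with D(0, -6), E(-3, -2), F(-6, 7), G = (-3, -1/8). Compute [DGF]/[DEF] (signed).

[DEF] = ½·(0·(-2−7) + (-3)·(7−(-6)) + (-6)·(-6−(-2))) = ½·(0 − 39 + 24) = -15/2.
[DGF] = ½·(0·(-1/8−7) + (-3)·(7−(-6)) + (-6)·(-6−(-1/8))) = ½·(0 − 39 + 141/4) = -15/8, so the ratio is (-15/8)/(-15/2) = 1/4.

1/4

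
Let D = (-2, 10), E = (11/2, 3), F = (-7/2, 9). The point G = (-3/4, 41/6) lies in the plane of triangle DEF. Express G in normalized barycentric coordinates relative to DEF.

Signed area of the reference triangle: [DEF] = ½·((-2)·(3−9) + (11/2)·(9−10) + (-7/2)·(10−3)) = ½·(12 − 11/2 − 49/2) = -9.
[GEF] = ½·((-3/4)·(3−9) + (11/2)·(9−(41/6)) + (-7/2)·(41/6−3)) = ½·(9/2 + 143/12 − 161/12) = 3/2, so the D-coordinate is (3/2)/(-9) = -1/6.
[DGF] = ½·((-2)·(41/6−9) + (-3/4)·(9−10) + (-7/2)·(10−(41/6))) = ½·(13/3 + 3/4 − 133/12) = -3, so the E-coordinate is 1/3.
[DEG] = ½·((-2)·(3−(41/6)) + (11/2)·(41/6−10) + (-3/4)·(10−3)) = ½·(23/3 − 209/12 − 21/4) = -15/2, so the F-coordinate is 5/6.

(-1/6, 1/3, 5/6)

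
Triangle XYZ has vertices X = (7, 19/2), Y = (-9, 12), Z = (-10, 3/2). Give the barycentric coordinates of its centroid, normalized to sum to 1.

(1/3, 1/3, 1/3)

The centroid is the average of the vertices, so each weight is 1/3.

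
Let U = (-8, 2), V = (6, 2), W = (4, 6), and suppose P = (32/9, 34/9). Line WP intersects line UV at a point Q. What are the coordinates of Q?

Barycentric coordinates of P with respect to UVW: (1/9, 4/9, 4/9).
On side UV the W-coordinate is zero; dropping P's W-weight 4/9 and renormalizing the remaining 1/9 : 4/9 gives weights 1/5, 4/5 on U, V.
Q = (1/5)·(-8, 2) + (4/5)·(6, 2) = (16/5, 2).

(16/5, 2)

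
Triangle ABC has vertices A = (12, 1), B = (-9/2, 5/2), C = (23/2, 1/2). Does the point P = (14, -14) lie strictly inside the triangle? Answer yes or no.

Barycentric coordinates of P: (-227/9, -17/18, 163/6).
The three coordinates are negative, negative, positive; a point is interior exactly when all three are positive.

no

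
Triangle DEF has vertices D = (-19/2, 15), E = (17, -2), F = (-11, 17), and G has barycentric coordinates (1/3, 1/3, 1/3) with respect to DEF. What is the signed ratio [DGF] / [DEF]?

The signed ratio [DGF]/[DEF] equals the barycentric coordinate of G at vertex E, which is 1/3.

1/3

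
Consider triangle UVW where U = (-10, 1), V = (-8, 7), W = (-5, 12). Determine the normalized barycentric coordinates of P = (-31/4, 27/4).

Signed area of the reference triangle: [UVW] = ½·((-10)·(7−12) + (-8)·(12−1) + (-5)·(1−7)) = ½·(50 − 88 + 30) = -4.
[PVW] = ½·((-31/4)·(7−12) + (-8)·(12−(27/4)) + (-5)·(27/4−7)) = ½·(155/4 − 42 + 5/4) = -1, so the U-coordinate is (-1)/(-4) = 1/4.
[UPW] = ½·((-10)·(27/4−12) + (-31/4)·(12−1) + (-5)·(1−(27/4))) = ½·(105/2 − 341/4 + 115/4) = -2, so the V-coordinate is 1/2.
[UVP] = ½·((-10)·(7−(27/4)) + (-8)·(27/4−1) + (-31/4)·(1−7)) = ½·(-5/2 − 46 + 93/2) = -1, so the W-coordinate is 1/4.

(1/4, 1/2, 1/4)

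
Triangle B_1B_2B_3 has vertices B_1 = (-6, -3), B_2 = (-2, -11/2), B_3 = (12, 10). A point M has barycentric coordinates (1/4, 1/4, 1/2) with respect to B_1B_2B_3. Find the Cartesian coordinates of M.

M = (1/4)·B_1 + (1/4)·B_2 + (1/2)·B_3.
x-coordinate: (1/4)·(-6) + (1/4)·(-2) + (1/2)·12 = 4.
y-coordinate: (1/4)·(-3) + (1/4)·(-11/2) + (1/2)·10 = 23/8.

(4, 23/8)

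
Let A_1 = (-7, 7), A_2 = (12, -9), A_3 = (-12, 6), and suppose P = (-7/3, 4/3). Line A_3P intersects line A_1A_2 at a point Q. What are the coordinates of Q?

Barycentric coordinates of P with respect to A_1A_2A_3: (1/3, 1/3, 1/3).
On side A_1A_2 the A_3-coordinate is zero; dropping P's A_3-weight 1/3 and renormalizing the remaining 1/3 : 1/3 gives weights 1/2, 1/2 on A_1, A_2.
Q = (1/2)·(-7, 7) + (1/2)·(12, -9) = (5/2, -1).

(5/2, -1)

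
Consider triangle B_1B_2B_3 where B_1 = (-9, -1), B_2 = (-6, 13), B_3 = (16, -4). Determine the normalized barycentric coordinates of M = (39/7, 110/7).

Signed area of the reference triangle: [B_1B_2B_3] = ½·((-9)·(13−(-4)) + (-6)·(-4−(-1)) + 16·(-1−13)) = ½·(-153 + 18 − 224) = -359/2.
[MB_2B_3] = ½·((39/7)·(13−(-4)) + (-6)·(-4−(110/7)) + 16·(110/7−13)) = ½·(663/7 + 828/7 + 304/7) = 1795/14, so the B_1-coordinate is (1795/14)/(-359/2) = -5/7.
[B_1MB_3] = ½·((-9)·(110/7−(-4)) + (39/7)·(-4−(-1)) + 16·(-1−(110/7))) = ½·(-1242/7 − 117/7 − 1872/7) = -3231/14, so the B_2-coordinate is 9/7.
[B_1B_2M] = ½·((-9)·(13−(110/7)) + (-6)·(110/7−(-1)) + (39/7)·(-1−13)) = ½·(171/7 − 702/7 − 78) = -1077/14, so the B_3-coordinate is 3/7.

(-5/7, 9/7, 3/7)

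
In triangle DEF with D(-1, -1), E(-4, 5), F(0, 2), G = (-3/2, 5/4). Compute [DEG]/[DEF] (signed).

1/4

[DEF] = ½·((-1)·(5−2) + (-4)·(2−(-1)) + 0·(-1−5)) = ½·(-3 − 12 + 0) = -15/2.
[DEG] = ½·((-1)·(5−(5/4)) + (-4)·(5/4−(-1)) + (-3/2)·(-1−5)) = ½·(-15/4 − 9 + 9) = -15/8, so the ratio is (-15/8)/(-15/2) = 1/4.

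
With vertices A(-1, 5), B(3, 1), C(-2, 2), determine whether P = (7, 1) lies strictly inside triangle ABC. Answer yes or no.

no

Barycentric coordinates of P: (1/4, 7/4, -1).
The three coordinates are positive, positive, negative; a point is interior exactly when all three are positive.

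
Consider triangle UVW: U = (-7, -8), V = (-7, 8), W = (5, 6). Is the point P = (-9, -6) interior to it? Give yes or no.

no

Barycentric coordinates of P: (43/48, 13/48, -1/6).
The three coordinates are positive, positive, negative; a point is interior exactly when all three are positive.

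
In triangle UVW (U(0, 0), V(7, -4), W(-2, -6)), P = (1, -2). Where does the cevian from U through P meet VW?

(5/2, -5)

Barycentric coordinates of P with respect to UVW: (3/5, 1/5, 1/5).
On side VW the U-coordinate is zero; dropping P's U-weight 3/5 and renormalizing the remaining 1/5 : 1/5 gives weights 1/2, 1/2 on V, W.
Q = (1/2)·(7, -4) + (1/2)·(-2, -6) = (5/2, -5).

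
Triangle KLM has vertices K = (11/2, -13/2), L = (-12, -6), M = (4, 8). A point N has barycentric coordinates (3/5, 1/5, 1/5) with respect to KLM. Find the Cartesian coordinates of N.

N = (3/5)·K + (1/5)·L + (1/5)·M.
x-coordinate: (3/5)·(11/2) + (1/5)·(-12) + (1/5)·4 = 17/10.
y-coordinate: (3/5)·(-13/2) + (1/5)·(-6) + (1/5)·8 = -7/2.

(17/10, -7/2)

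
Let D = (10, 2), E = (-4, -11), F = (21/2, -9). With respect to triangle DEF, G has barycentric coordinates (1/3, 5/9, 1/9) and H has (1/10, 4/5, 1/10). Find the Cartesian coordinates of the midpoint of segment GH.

Barycentric coordinates of the midpoint are the average: (13/60, 61/90, 19/180).
Converting: (13/60)·D + (61/90)·E + (19/180)·F = (203/360, -287/36).

(203/360, -287/36)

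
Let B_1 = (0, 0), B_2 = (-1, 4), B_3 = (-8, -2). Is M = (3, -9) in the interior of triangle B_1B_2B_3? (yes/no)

Barycentric coordinates of M: (115/34, -39/17, -3/34).
The three coordinates are positive, negative, negative; a point is interior exactly when all three are positive.

no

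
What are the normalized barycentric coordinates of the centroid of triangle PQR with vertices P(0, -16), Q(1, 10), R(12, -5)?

(1/3, 1/3, 1/3)

The centroid is the average of the vertices, so each weight is 1/3.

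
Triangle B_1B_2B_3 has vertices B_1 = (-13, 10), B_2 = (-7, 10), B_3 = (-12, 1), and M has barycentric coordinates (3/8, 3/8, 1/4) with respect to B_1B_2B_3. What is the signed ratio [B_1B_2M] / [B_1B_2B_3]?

1/4

The signed ratio [B_1B_2M]/[B_1B_2B_3] equals the barycentric coordinate of M at vertex B_3, which is 1/4.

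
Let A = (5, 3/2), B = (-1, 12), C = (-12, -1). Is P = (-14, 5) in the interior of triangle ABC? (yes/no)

no

Barycentric coordinates of P: (-184/387, 214/387, 119/129).
The three coordinates are negative, positive, positive; a point is interior exactly when all three are positive.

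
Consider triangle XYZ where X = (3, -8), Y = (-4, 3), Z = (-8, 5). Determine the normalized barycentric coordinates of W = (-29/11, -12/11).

Signed area of the reference triangle: [XYZ] = ½·(3·(3−5) + (-4)·(5−(-8)) + (-8)·(-8−3)) = ½·(-6 − 52 + 88) = 15.
[WYZ] = ½·((-29/11)·(3−5) + (-4)·(5−(-12/11)) + (-8)·(-12/11−3)) = ½·(58/11 − 268/11 + 360/11) = 75/11, so the X-coordinate is (75/11)/15 = 5/11.
[XWZ] = ½·(3·(-12/11−5) + (-29/11)·(5−(-8)) + (-8)·(-8−(-12/11))) = ½·(-201/11 − 377/11 + 608/11) = 15/11, so the Y-coordinate is 1/11.
[XYW] = ½·(3·(3−(-12/11)) + (-4)·(-12/11−(-8)) + (-29/11)·(-8−3)) = ½·(135/11 − 304/11 + 29) = 75/11, so the Z-coordinate is 5/11.
Check: 5/11 + 1/11 + 5/11 = 1.

(5/11, 1/11, 5/11)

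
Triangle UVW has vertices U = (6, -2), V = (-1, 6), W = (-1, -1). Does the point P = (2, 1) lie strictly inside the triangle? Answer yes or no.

yes

Barycentric coordinates of P: (3/7, 17/49, 11/49).
The three coordinates are positive, positive, positive; a point is interior exactly when all three are positive.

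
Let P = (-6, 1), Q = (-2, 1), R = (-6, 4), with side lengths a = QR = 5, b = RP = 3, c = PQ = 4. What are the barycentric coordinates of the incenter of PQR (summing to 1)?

(5/12, 1/4, 1/3)

The incenter has barycentric coordinates proportional to the opposite side lengths: (5 : 3 : 4).
Normalizing by 5+3+4 = 12 gives (5/12, 1/4, 1/3).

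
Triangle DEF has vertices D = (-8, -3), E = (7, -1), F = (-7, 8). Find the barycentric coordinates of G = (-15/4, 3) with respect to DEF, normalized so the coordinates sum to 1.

Signed area of the reference triangle: [DEF] = ½·((-8)·(-1−8) + 7·(8−(-3)) + (-7)·(-3−(-1))) = ½·(72 + 77 + 14) = 163/2.
[GEF] = ½·((-15/4)·(-1−8) + 7·(8−3) + (-7)·(3−(-1))) = ½·(135/4 + 35 − 28) = 163/8, so the D-coordinate is (163/8)/(163/2) = 1/4.
[DGF] = ½·((-8)·(3−8) + (-15/4)·(8−(-3)) + (-7)·(-3−3)) = ½·(40 − 165/4 + 42) = 163/8, so the E-coordinate is 1/4.
[DEG] = ½·((-8)·(-1−3) + 7·(3−(-3)) + (-15/4)·(-3−(-1))) = ½·(32 + 42 + 15/2) = 163/4, so the F-coordinate is 1/2.
Check: 1/4 + 1/4 + 1/2 = 1.

(1/4, 1/4, 1/2)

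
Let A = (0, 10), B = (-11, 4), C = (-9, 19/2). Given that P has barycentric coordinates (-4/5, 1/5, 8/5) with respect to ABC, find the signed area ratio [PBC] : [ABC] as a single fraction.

-4/5

The signed ratio [PBC]/[ABC] equals the barycentric coordinate of P at vertex A, which is -4/5.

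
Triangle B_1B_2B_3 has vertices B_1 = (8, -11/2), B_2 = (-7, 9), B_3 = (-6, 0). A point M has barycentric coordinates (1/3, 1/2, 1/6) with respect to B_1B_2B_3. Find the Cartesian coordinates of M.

(-11/6, 8/3)

M = (1/3)·B_1 + (1/2)·B_2 + (1/6)·B_3.
x-coordinate: (1/3)·8 + (1/2)·(-7) + (1/6)·(-6) = -11/6.
y-coordinate: (1/3)·(-11/2) + (1/2)·9 + (1/6)·0 = 8/3.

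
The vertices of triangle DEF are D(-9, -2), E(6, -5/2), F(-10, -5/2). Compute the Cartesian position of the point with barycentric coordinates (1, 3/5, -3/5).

(3/5, -2)

G = 1·D + (3/5)·E + (-3/5)·F.
x-coordinate: 1·(-9) + (3/5)·6 + (-3/5)·(-10) = 3/5.
y-coordinate: 1·(-2) + (3/5)·(-5/2) + (-3/5)·(-5/2) = -2.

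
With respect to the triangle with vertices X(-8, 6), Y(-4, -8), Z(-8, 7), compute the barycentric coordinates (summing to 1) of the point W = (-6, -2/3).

(1/6, 1/2, 1/3)

Signed area of the reference triangle: [XYZ] = ½·((-8)·(-8−7) + (-4)·(7−6) + (-8)·(6−(-8))) = ½·(120 − 4 − 112) = 2.
[WYZ] = ½·((-6)·(-8−7) + (-4)·(7−(-2/3)) + (-8)·(-2/3−(-8))) = ½·(90 − 92/3 − 176/3) = 1/3, so the X-coordinate is (1/3)/2 = 1/6.
[XWZ] = ½·((-8)·(-2/3−7) + (-6)·(7−6) + (-8)·(6−(-2/3))) = ½·(184/3 − 6 − 160/3) = 1, so the Y-coordinate is 1/2.
[XYW] = ½·((-8)·(-8−(-2/3)) + (-4)·(-2/3−6) + (-6)·(6−(-8))) = ½·(176/3 + 80/3 − 84) = 2/3, so the Z-coordinate is 1/3.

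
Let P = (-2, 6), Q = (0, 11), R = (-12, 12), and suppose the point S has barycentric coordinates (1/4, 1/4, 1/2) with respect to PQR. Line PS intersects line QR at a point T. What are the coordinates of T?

Line PS meets QR where the P-coordinate vanishes; zeroing S's P-weight and renormalizing leaves Q, R-weights 1/4 : 1/2 → (1/3, 2/3).
So T = (1/3)·Q + (2/3)·R = (-8, 35/3).

(-8, 35/3)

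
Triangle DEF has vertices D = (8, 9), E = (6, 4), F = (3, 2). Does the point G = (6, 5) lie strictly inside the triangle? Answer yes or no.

Barycentric coordinates of G: (3/11, 6/11, 2/11).
The three coordinates are positive, positive, positive; a point is interior exactly when all three are positive.

yes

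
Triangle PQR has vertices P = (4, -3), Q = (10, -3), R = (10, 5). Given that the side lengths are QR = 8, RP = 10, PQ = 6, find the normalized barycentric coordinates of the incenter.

The incenter has barycentric coordinates proportional to the opposite side lengths: (8 : 10 : 6).
Normalizing by 8+10+6 = 24 gives (1/3, 5/12, 1/4).

(1/3, 5/12, 1/4)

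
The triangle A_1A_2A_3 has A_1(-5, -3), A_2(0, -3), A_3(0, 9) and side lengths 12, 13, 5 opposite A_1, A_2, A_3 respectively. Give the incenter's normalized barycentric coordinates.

The incenter has barycentric coordinates proportional to the opposite side lengths: (12 : 13 : 5).
Normalizing by 12+13+5 = 30 gives (2/5, 13/30, 1/6).

(2/5, 13/30, 1/6)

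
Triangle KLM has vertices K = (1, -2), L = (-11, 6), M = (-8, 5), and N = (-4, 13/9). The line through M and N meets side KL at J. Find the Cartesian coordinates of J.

(-7/2, 1)

Barycentric coordinates of N with respect to KLM: (5/9, 1/3, 1/9).
On side KL the M-coordinate is zero; dropping N's M-weight 1/9 and renormalizing the remaining 5/9 : 1/3 gives weights 5/8, 3/8 on K, L.
J = (5/8)·(1, -2) + (3/8)·(-11, 6) = (-7/2, 1).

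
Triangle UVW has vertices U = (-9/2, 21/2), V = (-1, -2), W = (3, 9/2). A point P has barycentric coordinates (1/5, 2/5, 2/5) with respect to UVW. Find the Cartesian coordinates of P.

(-1/10, 31/10)

P = (1/5)·U + (2/5)·V + (2/5)·W.
x-coordinate: (1/5)·(-9/2) + (2/5)·(-1) + (2/5)·3 = -1/10.
y-coordinate: (1/5)·(21/2) + (2/5)·(-2) + (2/5)·(9/2) = 31/10.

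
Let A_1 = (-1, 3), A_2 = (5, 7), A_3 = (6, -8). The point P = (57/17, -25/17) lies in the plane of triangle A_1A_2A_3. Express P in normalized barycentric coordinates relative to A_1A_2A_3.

(6/17, 3/17, 8/17)

Signed area of the reference triangle: [A_1A_2A_3] = ½·((-1)·(7−(-8)) + 5·(-8−3) + 6·(3−7)) = ½·(-15 − 55 − 24) = -47.
[PA_2A_3] = ½·((57/17)·(7−(-8)) + 5·(-8−(-25/17)) + 6·(-25/17−7)) = ½·(855/17 − 555/17 − 864/17) = -282/17, so the A_1-coordinate is (-282/17)/(-47) = 6/17.
[A_1PA_3] = ½·((-1)·(-25/17−(-8)) + (57/17)·(-8−3) + 6·(3−(-25/17))) = ½·(-111/17 − 627/17 + 456/17) = -141/17, so the A_2-coordinate is 3/17.
[A_1A_2P] = ½·((-1)·(7−(-25/17)) + 5·(-25/17−3) + (57/17)·(3−7)) = ½·(-144/17 − 380/17 − 228/17) = -376/17, so the A_3-coordinate is 8/17.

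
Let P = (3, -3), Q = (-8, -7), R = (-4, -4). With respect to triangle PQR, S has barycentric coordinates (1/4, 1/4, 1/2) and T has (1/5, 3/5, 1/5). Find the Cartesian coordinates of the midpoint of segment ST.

(-33/8, -101/20)

Barycentric coordinates of the midpoint are the average: (9/40, 17/40, 7/20).
Converting: (9/40)·P + (17/40)·Q + (7/20)·R = (-33/8, -101/20).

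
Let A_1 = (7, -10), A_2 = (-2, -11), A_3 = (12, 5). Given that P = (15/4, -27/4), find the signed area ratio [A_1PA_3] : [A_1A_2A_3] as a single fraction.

1/2

[A_1A_2A_3] = ½·(7·(-11−5) + (-2)·(5−(-10)) + 12·(-10−(-11))) = ½·(-112 − 30 + 12) = -65.
[A_1PA_3] = ½·(7·(-27/4−5) + (15/4)·(5−(-10)) + 12·(-10−(-27/4))) = ½·(-329/4 + 225/4 − 39) = -65/2, so the ratio is (-65/2)/(-65) = 1/2.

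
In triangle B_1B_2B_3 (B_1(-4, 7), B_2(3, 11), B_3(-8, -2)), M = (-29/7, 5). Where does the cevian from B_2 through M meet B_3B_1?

Barycentric coordinates of M with respect to B_1B_2B_3: (4/7, 1/7, 2/7).
On side B_3B_1 the B_2-coordinate is zero; dropping M's B_2-weight 1/7 and renormalizing the remaining 2/7 : 4/7 gives weights 1/3, 2/3 on B_3, B_1.
N = (1/3)·(-8, -2) + (2/3)·(-4, 7) = (-16/3, 4).

(-16/3, 4)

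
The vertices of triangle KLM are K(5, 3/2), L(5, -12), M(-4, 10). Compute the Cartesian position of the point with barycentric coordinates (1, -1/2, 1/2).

N = 1·K + (-1/2)·L + (1/2)·M.
x-coordinate: 1·5 + (-1/2)·5 + (1/2)·(-4) = 1/2.
y-coordinate: 1·(3/2) + (-1/2)·(-12) + (1/2)·10 = 25/2.

(1/2, 25/2)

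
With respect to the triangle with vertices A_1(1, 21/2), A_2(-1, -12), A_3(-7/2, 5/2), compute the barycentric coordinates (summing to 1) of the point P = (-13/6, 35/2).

Signed area of the reference triangle: [A_1A_2A_3] = ½·(1·(-12−(5/2)) + (-1)·(5/2−(21/2)) + (-7/2)·(21/2−(-12))) = ½·(-29/2 + 8 − 315/4) = -341/8.
[PA_2A_3] = ½·((-13/6)·(-12−(5/2)) + (-1)·(5/2−(35/2)) + (-7/2)·(35/2−(-12))) = ½·(377/12 + 15 − 413/4) = -341/12, so the A_1-coordinate is (-341/12)/(-341/8) = 2/3.
[A_1PA_3] = ½·(1·(35/2−(5/2)) + (-13/6)·(5/2−(21/2)) + (-7/2)·(21/2−(35/2))) = ½·(15 + 52/3 + 49/2) = 341/12, so the A_2-coordinate is -2/3.
[A_1A_2P] = ½·(1·(-12−(35/2)) + (-1)·(35/2−(21/2)) + (-13/6)·(21/2−(-12))) = ½·(-59/2 − 7 − 195/4) = -341/8, so the A_3-coordinate is 1.
Check: 2/3 − 2/3 + 1 = 1.

(2/3, -2/3, 1)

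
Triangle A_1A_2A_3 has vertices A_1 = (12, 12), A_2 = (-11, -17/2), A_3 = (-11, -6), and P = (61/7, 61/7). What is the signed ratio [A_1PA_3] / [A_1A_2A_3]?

2/7

[A_1A_2A_3] = ½·(12·(-17/2−(-6)) + (-11)·(-6−12) + (-11)·(12−(-17/2))) = ½·(-30 + 198 − 451/2) = -115/4.
[A_1PA_3] = ½·(12·(61/7−(-6)) + (61/7)·(-6−12) + (-11)·(12−(61/7))) = ½·(1236/7 − 1098/7 − 253/7) = -115/14, so the ratio is (-115/14)/(-115/4) = 2/7.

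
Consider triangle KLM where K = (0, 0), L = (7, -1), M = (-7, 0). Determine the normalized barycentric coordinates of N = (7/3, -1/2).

(1/3, 1/2, 1/6)

Signed area of the reference triangle: [KLM] = ½·(0·(-1−0) + 7·(0−0) + (-7)·(0−(-1))) = ½·(0 + 0 − 7) = -7/2.
[NLM] = ½·((7/3)·(-1−0) + 7·(0−(-1/2)) + (-7)·(-1/2−(-1))) = ½·(-7/3 + 7/2 − 7/2) = -7/6, so the K-coordinate is (-7/6)/(-7/2) = 1/3.
[KNM] = ½·(0·(-1/2−0) + (7/3)·(0−0) + (-7)·(0−(-1/2))) = ½·(0 + 0 − 7/2) = -7/4, so the L-coordinate is 1/2.
[KLN] = ½·(0·(-1−(-1/2)) + 7·(-1/2−0) + (7/3)·(0−(-1))) = ½·(0 − 7/2 + 7/3) = -7/12, so the M-coordinate is 1/6.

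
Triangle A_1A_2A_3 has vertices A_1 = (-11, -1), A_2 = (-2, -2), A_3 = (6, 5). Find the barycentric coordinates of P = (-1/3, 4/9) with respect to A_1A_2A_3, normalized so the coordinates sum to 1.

(1/9, 5/9, 1/3)

Signed area of the reference triangle: [A_1A_2A_3] = ½·((-11)·(-2−5) + (-2)·(5−(-1)) + 6·(-1−(-2))) = ½·(77 − 12 + 6) = 71/2.
[PA_2A_3] = ½·((-1/3)·(-2−5) + (-2)·(5−(4/9)) + 6·(4/9−(-2))) = ½·(7/3 − 82/9 + 44/3) = 71/18, so the A_1-coordinate is (71/18)/(71/2) = 1/9.
[A_1PA_3] = ½·((-11)·(4/9−5) + (-1/3)·(5−(-1)) + 6·(-1−(4/9))) = ½·(451/9 − 2 − 26/3) = 355/18, so the A_2-coordinate is 5/9.
[A_1A_2P] = ½·((-11)·(-2−(4/9)) + (-2)·(4/9−(-1)) + (-1/3)·(-1−(-2))) = ½·(242/9 − 26/9 − 1/3) = 71/6, so the A_3-coordinate is 1/3.
Check: 1/9 + 5/9 + 1/3 = 1.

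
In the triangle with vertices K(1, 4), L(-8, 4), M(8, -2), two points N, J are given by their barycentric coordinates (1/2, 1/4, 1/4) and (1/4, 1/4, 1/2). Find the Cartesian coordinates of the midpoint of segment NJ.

(11/8, 7/4)

Barycentric coordinates of the midpoint are the average: (3/8, 1/4, 3/8).
Converting: (3/8)·K + (1/4)·L + (3/8)·M = (11/8, 7/4).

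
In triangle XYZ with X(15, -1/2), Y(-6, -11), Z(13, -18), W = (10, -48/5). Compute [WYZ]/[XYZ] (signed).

[XYZ] = ½·(15·(-11−(-18)) + (-6)·(-18−(-1/2)) + 13·(-1/2−(-11))) = ½·(105 + 105 + 273/2) = 693/4.
[WYZ] = ½·(10·(-11−(-18)) + (-6)·(-18−(-48/5)) + 13·(-48/5−(-11))) = ½·(70 + 252/5 + 91/5) = 693/10, so the ratio is (693/10)/(693/4) = 2/5.

2/5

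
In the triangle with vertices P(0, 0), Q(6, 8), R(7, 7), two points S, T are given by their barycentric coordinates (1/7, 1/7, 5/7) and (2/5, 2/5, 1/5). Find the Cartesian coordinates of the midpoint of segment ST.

(169/35, 188/35)

Barycentric coordinates of the midpoint are the average: (19/70, 19/70, 16/35).
Converting: (19/70)·P + (19/70)·Q + (16/35)·R = (169/35, 188/35).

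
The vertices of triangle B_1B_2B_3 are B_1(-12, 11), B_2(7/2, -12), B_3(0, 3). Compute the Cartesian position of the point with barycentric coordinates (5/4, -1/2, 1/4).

M = (5/4)·B_1 + (-1/2)·B_2 + (1/4)·B_3.
x-coordinate: (5/4)·(-12) + (-1/2)·(7/2) + (1/4)·0 = -67/4.
y-coordinate: (5/4)·11 + (-1/2)·(-12) + (1/4)·3 = 41/2.

(-67/4, 41/2)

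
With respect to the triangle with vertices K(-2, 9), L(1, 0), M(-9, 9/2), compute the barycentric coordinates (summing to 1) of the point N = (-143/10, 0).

Signed area of the reference triangle: [KLM] = ½·((-2)·(0−(9/2)) + 1·(9/2−9) + (-9)·(9−0)) = ½·(9 − 9/2 − 81) = -153/4.
[NLM] = ½·((-143/10)·(0−(9/2)) + 1·(9/2−0) + (-9)·(0−0)) = ½·(1287/20 + 9/2 + 0) = 1377/40, so the K-coordinate is (1377/40)/(-153/4) = -9/10.
[KNM] = ½·((-2)·(0−(9/2)) + (-143/10)·(9/2−9) + (-9)·(9−0)) = ½·(9 + 1287/20 − 81) = -153/40, so the L-coordinate is 1/10.
[KLN] = ½·((-2)·(0−0) + 1·(0−9) + (-143/10)·(9−0)) = ½·(0 − 9 − 1287/10) = -1377/20, so the M-coordinate is 9/5.

(-9/10, 1/10, 9/5)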